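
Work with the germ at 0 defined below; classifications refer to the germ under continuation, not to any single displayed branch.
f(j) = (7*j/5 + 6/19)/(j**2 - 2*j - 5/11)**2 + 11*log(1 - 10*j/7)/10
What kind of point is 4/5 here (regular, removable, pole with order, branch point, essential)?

Denominator factors: j**2 - 2*j - 5/11 = -389/275 at j = 4/5 — none vanishes.
Branch term log(1 - j/(7/10)): argument at 4/5 is -1/7, nonzero, so 4/5 is not its branch point (a point on a principal cut is still regular for the continued germ).
So the germ continues analytically to 4/5.

The point is a regular point.


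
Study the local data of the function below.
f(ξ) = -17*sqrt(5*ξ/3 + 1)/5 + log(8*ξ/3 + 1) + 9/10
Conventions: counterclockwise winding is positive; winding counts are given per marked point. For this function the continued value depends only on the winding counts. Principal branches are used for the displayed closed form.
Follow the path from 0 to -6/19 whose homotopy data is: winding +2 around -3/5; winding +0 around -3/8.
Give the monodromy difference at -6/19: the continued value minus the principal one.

The rational part is single-valued and drops out of the difference; each branch term changes only by its own monodromy.
(1)*log(1 - ξ/(-3/8)): winding 0 around -3/8, so this term returns to its principal value, contribution 0.
(-17/5)*sqrt(1 - ξ/(-3/5)): winding +2 is even, the square root returns to the same sheet, contribution 0.
Summing the contributions at ξ = -6/19 gives 0.

Continued minus principal equals 0.


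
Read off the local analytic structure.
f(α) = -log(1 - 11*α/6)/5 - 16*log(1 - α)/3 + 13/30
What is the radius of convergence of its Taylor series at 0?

The radius of convergence is 6/11.

Branch term (-1/5)*log(1 - α/(6/11)): its argument vanishes at α = 6/11, a logarithmic branch point, modulus 6/11.
Branch term (-16/3)*log(1 - α/(1)): its argument vanishes at α = 1, a logarithmic branch point, modulus 1.
The radius of convergence is the smallest modulus among the singular points: 6/11.


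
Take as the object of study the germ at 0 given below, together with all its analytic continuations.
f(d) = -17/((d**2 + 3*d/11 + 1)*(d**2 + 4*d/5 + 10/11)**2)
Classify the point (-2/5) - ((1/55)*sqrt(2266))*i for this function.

The denominator factor d**2 + 4*d/5 + 10/11 vanishes at (-2/5) - ((1/55)*sqrt(2266))*i and appears to the power 2; the numerator there equals -17, nonzero, and no other factor vanishes.
Hence a pole whose order is the multiplicity, 2.

The point is a pole of order 2.


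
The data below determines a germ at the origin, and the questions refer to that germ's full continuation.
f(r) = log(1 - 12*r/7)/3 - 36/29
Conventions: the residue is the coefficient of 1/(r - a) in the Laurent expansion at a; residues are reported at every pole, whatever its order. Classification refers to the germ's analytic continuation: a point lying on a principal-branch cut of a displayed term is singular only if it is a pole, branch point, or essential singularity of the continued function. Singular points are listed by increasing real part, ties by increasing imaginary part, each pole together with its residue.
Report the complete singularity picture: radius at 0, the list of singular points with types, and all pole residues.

Branch term (1/3)*log(1 - r/(7/12)): its argument vanishes at r = 7/12, a logarithmic branch point, modulus 7/12.
The radius of convergence is the smallest modulus among the singular points: 7/12.

Radius of convergence at 0: 7/12.
At 7/12: a logarithmic branch point.


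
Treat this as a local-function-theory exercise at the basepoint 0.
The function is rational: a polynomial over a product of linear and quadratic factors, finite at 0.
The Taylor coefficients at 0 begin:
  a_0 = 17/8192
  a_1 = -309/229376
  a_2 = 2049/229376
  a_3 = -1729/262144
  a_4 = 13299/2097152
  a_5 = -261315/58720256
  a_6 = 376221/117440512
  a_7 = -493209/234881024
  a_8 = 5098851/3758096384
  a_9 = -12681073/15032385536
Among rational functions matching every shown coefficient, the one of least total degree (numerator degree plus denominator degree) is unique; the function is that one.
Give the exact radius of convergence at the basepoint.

No rational of total degree below 8 reproduces all 10 coefficients; solving the [2/6] Pade equations on them gives f(χ) = (-27*χ**2/7 - 3*χ/28 - 17/16)/((χ - 4)**3*(χ + 2)**3), whose expansion matches every shown term.
Denominator factor (χ + 2)^3: pole of order 3 at -2, modulus 2.
Denominator factor (χ - 4)^3: pole of order 3 at 4, modulus 4.
The radius of convergence is the smallest modulus among the singular points: 2.

The radius of convergence is 2.


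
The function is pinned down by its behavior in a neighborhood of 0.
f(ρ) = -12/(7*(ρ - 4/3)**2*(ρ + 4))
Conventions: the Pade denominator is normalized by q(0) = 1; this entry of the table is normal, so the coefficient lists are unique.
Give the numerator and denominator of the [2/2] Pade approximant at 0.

The Pade approximant has numerator coefficients [-27/112, 27/896, -81/3584]; denominator coefficients [1, -11/8, 7/16].

Taylor coefficients needed (expand at 0): a_0 = -27/112, a_1 = -135/448, a_2 = -297/896, a_3 = -1161/3584, a_4 = -8613/28672.
Write the denominator as Q(ρ) = 1 + q1*ρ + q2*ρ^2. Requiring Q*f - P = O(ρ^5) with deg P <= 2 kills the coefficients of ρ^3..ρ^4 in Q*f:
  ρ^3: a_3 + q1*a_2 + q2*a_1 = 0, i.e. -1161/3584 + (-297/896)*q1 + (-135/448)*q2 = 0.
  ρ^4: a_4 + q1*a_3 + q2*a_2 = 0, i.e. -8613/28672 + (-1161/3584)*q1 + (-297/896)*q2 = 0.
Solving this linear system: q1 = -11/8, q2 = 7/16.
The numerator is Q*f truncated at degree 2: P0 = a_0 = -27/112; P1 = a_1 + q1*a_0 = 27/896; P2 = a_2 + q1*a_1 + q2*a_0 = -81/3584.


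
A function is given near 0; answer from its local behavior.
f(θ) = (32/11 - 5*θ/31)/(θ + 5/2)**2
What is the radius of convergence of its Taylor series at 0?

The radius of convergence is 5/2.

Denominator factor (θ + 5/2)^2: pole of order 2 at -5/2, modulus 5/2.
The radius of convergence is the smallest modulus among the singular points: 5/2.


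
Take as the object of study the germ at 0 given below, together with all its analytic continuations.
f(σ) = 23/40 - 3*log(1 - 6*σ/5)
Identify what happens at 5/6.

The point is a logarithmic branch point.

The term (-3)*log(1 - σ/(5/6)) has argument 1 - 5/6/(5/6) = 0 at 5/6: a logarithmic (infinitely-sheeted) branch point; the remaining terms are analytic or single-valued there.


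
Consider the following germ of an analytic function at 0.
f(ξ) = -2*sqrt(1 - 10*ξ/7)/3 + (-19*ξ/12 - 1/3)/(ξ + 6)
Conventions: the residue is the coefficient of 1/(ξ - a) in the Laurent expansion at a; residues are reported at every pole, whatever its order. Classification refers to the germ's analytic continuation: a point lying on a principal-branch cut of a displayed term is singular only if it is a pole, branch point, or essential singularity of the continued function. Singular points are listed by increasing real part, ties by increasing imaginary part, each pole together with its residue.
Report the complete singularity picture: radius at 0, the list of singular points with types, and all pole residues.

Radius of convergence at 0: 7/10.
At -6: a pole of order 1; residue 55/6.
At 7/10: an algebraic (square-root) branch point.

Denominator factor (ξ + 6): pole of order 1 at -6, modulus 6.
Branch term (-2/3)*sqrt(1 - ξ/(7/10)): its argument vanishes at ξ = 7/10, a square-root branch point, modulus 7/10.
The radius of convergence is the smallest modulus among the singular points: 7/10.
The branch term is analytic at -6 and contributes nothing to the residue; only the rational part matters.
At the order-1 pole -6 set g(ξ) = (ξ - (-6))*(rational part) = -19*ξ/12 - 1/3.
Simple pole: residue = g(a) at a = -6, which is 55/6.
List the singular points by increasing real part (a conjugate pair: the negative imaginary part first).


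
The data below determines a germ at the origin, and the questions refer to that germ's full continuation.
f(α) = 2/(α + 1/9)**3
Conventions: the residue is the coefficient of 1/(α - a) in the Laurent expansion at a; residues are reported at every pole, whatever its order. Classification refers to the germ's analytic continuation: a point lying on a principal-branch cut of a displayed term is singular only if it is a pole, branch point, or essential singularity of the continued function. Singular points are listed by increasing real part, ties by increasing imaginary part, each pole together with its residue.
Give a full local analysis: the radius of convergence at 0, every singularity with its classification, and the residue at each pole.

Radius of convergence at 0: 1/9.
At -1/9: a pole of order 3; residue 0.

Denominator factor (α + 1/9)^3: pole of order 3 at -1/9, modulus 1/9.
The radius of convergence is the smallest modulus among the singular points: 1/9.
At the order-3 pole -1/9 set g(α) = (α - (-1/9))^3*f(α) = 2.
Order-3 pole: residue = g''(a)/2; g''(-1/9) = 0, so the residue is 0.


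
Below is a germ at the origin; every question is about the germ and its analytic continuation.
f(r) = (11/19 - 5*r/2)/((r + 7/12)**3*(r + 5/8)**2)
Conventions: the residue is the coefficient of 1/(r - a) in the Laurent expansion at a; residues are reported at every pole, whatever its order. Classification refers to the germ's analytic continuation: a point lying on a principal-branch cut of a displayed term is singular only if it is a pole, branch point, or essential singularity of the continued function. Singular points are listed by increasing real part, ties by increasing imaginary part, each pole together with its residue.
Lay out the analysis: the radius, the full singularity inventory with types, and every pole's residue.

Denominator factor (r + 5/8)^2: pole of order 2 at -5/8, modulus 5/8.
Denominator factor (r + 7/12)^3: pole of order 3 at -7/12, modulus 7/12.
The radius of convergence is the smallest modulus among the singular points: 7/12.
At the order-2 pole -5/8 set g(r) = (r - (-5/8))^2*f(r) = (11/19 - 5*r/2)/(r + 7/12)**3.
Order-2 pole: residue = g'(a); g'(-5/8) = -39840768/19, so the residue is -39840768/19.
At the order-3 pole -7/12 set g(r) = (r - (-7/12))^3*f(r) = (11/19 - 5*r/2)/(r + 5/8)**2.
Order-3 pole: residue = g''(a)/2; g''(-7/12) = 79681536/19, so the residue is 39840768/19.
List the singular points by increasing real part (a conjugate pair: the negative imaginary part first).

Radius of convergence at 0: 7/12.
At -5/8: a pole of order 2; residue -39840768/19.
At -7/12: a pole of order 3; residue 39840768/19.


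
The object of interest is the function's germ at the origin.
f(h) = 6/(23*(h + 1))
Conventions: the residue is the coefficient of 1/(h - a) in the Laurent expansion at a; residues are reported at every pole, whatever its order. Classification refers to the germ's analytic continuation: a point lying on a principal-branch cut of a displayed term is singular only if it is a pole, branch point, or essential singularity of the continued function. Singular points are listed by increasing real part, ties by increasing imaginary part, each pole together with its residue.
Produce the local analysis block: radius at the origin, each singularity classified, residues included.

Radius of convergence at 0: 1.
At -1: a pole of order 1; residue 6/23.

Denominator factor (h + 1): pole of order 1 at -1, modulus 1.
The radius of convergence is the smallest modulus among the singular points: 1.
At the order-1 pole -1 set g(h) = (h - (-1))*f(h) = 6/23.
Simple pole: residue = g(a) at a = -1, which is 6/23.


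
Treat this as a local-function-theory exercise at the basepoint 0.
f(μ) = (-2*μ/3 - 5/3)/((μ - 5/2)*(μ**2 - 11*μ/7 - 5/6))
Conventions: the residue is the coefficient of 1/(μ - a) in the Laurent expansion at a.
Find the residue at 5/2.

The residue is -56/25.

At the order-1 pole 5/2 set g(μ) = (μ - (5/2))*f(μ) = (-2*μ/3 - 5/3)/(μ**2 - 11*μ/7 - 5/6).
Simple pole: residue = g(a) at a = 5/2, which is -56/25.


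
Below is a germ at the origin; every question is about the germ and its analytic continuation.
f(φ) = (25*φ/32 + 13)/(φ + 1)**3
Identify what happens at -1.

The denominator factor φ + 1 vanishes at -1 and appears to the power 3; the numerator there equals 391/32, nonzero, and no other factor vanishes.
Hence a pole whose order is the multiplicity, 3.

The point is a pole of order 3.


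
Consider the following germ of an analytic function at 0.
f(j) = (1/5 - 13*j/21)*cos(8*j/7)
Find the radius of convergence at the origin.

The factor cos(8*j/7) is entire and contributes no finite singular point.
The polynomial part has no poles.
No finite singular points: the Taylor series at 0 converges everywhere.

The radius of convergence is infinite.


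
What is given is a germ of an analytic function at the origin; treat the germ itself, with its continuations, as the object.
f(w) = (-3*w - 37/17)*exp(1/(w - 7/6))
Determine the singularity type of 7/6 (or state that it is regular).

The point is an essential singularity.

The exponent 1/(w - (7/6)) has a pole at 7/6, so exp(1/(w - (7/6))) takes every nonzero value near it: an essential singularity (not a pole of any order).


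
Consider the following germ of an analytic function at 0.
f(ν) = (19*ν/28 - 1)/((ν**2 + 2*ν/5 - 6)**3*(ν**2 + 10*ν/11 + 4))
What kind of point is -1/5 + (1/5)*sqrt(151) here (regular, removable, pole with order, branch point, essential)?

The denominator factor ν**2 + 2*ν/5 - 6 vanishes at -1/5 + (1/5)*sqrt(151) and appears to the power 3; the numerator there equals -159/140 + (19/140)*sqrt(151), nonzero, and no other factor vanishes.
Hence a pole whose order is the multiplicity, 3.

The point is a pole of order 3.


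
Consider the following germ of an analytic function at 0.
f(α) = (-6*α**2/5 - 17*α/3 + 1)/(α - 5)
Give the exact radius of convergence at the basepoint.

Denominator factor (α - 5): pole of order 1 at 5, modulus 5.
The radius of convergence is the smallest modulus among the singular points: 5.

The radius of convergence is 5.


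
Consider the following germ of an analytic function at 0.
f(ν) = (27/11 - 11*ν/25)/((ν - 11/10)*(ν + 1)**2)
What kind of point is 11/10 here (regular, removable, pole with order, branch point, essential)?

The point is a pole of order 1.

The denominator factor ν - 11/10 vanishes at 11/10 and appears to the power 1; the numerator there equals 5419/2750, nonzero, and no other factor vanishes.
Hence a pole whose order is the multiplicity, 1.


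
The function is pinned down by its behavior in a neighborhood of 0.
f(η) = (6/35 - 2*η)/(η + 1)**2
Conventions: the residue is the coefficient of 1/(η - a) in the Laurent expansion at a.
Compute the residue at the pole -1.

The residue is -2.

At the order-2 pole -1 set g(η) = (η - (-1))^2*f(η) = 6/35 - 2*η.
Order-2 pole: residue = g'(a); g'(-1) = -2, so the residue is -2.


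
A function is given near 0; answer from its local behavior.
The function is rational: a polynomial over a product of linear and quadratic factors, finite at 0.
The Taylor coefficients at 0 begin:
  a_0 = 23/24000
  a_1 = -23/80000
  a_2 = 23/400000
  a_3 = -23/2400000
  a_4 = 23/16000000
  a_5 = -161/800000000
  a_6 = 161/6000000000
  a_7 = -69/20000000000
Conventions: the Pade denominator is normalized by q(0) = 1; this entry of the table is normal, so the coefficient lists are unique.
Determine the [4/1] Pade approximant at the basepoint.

The Pade approximant has numerator coefficients [23/24000, -23/150000, 69/4000000, -23/15000000, 23/240000000]; denominator coefficients [1, 7/50].

Taylor coefficients needed (read off): a_0 = 23/24000, a_1 = -23/80000, a_2 = 23/400000, a_3 = -23/2400000, a_4 = 23/16000000, a_5 = -161/800000000.
Write the denominator as Q(δ) = 1 + q1*δ. Requiring Q*f - P = O(δ^6) with deg P <= 4 kills the coefficients of δ^5..δ^5 in Q*f:
  δ^5: a_5 + q1*a_4 = 0, i.e. -161/800000000 + (23/16000000)*q1 = 0.
Solving this linear system: q1 = 7/50.
The numerator is Q*f truncated at degree 4: P0 = a_0 = 23/24000; P1 = a_1 + q1*a_0 = -23/150000; P2 = a_2 + q1*a_1 = 69/4000000; P3 = a_3 + q1*a_2 = -23/15000000; P4 = a_4 + q1*a_3 = 23/240000000.


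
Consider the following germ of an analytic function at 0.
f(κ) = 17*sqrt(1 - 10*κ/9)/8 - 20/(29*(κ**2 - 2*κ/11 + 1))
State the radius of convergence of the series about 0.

Denominator factor (κ**2 - 2*κ/11 + 1): discriminant -480/121, complex-conjugate roots (1/11) + ((2/11)*sqrt(30))*i and (1/11) - ((2/11)*sqrt(30))*i; poles of order 1, moduli 1 and 1.
Branch term (17/8)*sqrt(1 - κ/(9/10)): its argument vanishes at κ = 9/10, a square-root branch point, modulus 9/10.
The radius of convergence is the smallest modulus among the singular points: 9/10.

The radius of convergence is 9/10.


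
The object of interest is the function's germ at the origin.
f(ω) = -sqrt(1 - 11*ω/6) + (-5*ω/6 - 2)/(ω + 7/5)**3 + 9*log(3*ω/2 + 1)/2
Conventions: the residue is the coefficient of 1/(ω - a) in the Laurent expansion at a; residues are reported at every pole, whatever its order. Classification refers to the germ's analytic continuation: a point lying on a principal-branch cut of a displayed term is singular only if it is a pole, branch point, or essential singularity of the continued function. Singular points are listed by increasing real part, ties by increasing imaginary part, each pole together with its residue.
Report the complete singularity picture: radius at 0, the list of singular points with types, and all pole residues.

Denominator factor (ω + 7/5)^3: pole of order 3 at -7/5, modulus 7/5.
Branch term (-1)*sqrt(1 - ω/(6/11)): its argument vanishes at ω = 6/11, a square-root branch point, modulus 6/11.
Branch term (9/2)*log(1 - ω/(-2/3)): its argument vanishes at ω = -2/3, a logarithmic branch point, modulus 2/3.
The radius of convergence is the smallest modulus among the singular points: 6/11.
The branch terms are analytic at -7/5 and contribute nothing to the residue; only the rational part matters.
At the order-3 pole -7/5 set g(ω) = (ω - (-7/5))^3*(rational part) = -5*ω/6 - 2.
Order-3 pole: residue = g''(a)/2; g''(-7/5) = 0, so the residue is 0.
List the singular points by increasing real part (a conjugate pair: the negative imaginary part first).

Radius of convergence at 0: 6/11.
At -7/5: a pole of order 3; residue 0.
At -2/3: a logarithmic branch point.
At 6/11: an algebraic (square-root) branch point.


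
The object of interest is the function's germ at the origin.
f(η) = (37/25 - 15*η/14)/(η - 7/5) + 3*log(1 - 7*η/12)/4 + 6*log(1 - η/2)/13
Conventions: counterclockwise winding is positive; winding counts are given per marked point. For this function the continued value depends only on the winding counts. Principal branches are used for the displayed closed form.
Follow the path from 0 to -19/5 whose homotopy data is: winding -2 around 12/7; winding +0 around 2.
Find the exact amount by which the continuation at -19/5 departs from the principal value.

The rational part is single-valued and drops out of the difference; each branch term changes only by its own monodromy.
(3/4)*log(1 - η/(12/7)): each positive loop around 12/7 adds 2*pi*i to the log, so winding -2 contributes (3/4)*(-2)*2*pi*i = -(3)*pi*i.
(6/13)*log(1 - η/(2)): winding 0 around 2, so this term returns to its principal value, contribution 0.
Summing the contributions at η = -19/5 gives -(3)*pi*i.

Continued minus principal equals -(3)*pi*i.


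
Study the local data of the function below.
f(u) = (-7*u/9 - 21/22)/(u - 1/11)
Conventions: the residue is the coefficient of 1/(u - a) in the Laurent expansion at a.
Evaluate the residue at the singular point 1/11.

The residue is -203/198.

At the order-1 pole 1/11 set g(u) = (u - (1/11))*f(u) = -7*u/9 - 21/22.
Simple pole: residue = g(a) at a = 1/11, which is -203/198.


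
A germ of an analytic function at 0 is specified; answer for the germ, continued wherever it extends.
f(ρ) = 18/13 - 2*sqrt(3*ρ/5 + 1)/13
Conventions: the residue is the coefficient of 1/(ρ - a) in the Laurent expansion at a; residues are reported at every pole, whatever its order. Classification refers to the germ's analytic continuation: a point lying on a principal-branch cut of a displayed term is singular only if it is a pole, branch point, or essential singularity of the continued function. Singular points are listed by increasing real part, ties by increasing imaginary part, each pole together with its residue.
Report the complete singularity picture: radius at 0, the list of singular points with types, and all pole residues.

Branch term (-2/13)*sqrt(1 - ρ/(-5/3)): its argument vanishes at ρ = -5/3, a square-root branch point, modulus 5/3.
The radius of convergence is the smallest modulus among the singular points: 5/3.

Radius of convergence at 0: 5/3.
At -5/3: an algebraic (square-root) branch point.


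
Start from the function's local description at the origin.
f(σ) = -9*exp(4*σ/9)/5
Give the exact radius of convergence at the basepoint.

The radius of convergence is infinite.

The factor exp(4*σ/9) is entire and contributes no finite singular point.
The polynomial part has no poles.
No finite singular points: the Taylor series at 0 converges everywhere.


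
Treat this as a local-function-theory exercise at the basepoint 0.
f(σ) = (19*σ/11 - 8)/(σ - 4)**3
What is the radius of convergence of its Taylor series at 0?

The radius of convergence is 4.

Denominator factor (σ - 4)^3: pole of order 3 at 4, modulus 4.
The radius of convergence is the smallest modulus among the singular points: 4.


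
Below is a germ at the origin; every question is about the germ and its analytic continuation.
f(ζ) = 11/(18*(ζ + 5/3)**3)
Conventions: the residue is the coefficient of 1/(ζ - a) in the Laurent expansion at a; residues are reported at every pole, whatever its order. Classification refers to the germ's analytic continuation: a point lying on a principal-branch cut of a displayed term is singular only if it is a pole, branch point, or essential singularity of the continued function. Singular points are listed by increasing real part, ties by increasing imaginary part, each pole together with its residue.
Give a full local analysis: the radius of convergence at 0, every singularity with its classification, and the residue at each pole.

Denominator factor (ζ + 5/3)^3: pole of order 3 at -5/3, modulus 5/3.
The radius of convergence is the smallest modulus among the singular points: 5/3.
At the order-3 pole -5/3 set g(ζ) = (ζ - (-5/3))^3*f(ζ) = 11/18.
Order-3 pole: residue = g''(a)/2; g''(-5/3) = 0, so the residue is 0.

Radius of convergence at 0: 5/3.
At -5/3: a pole of order 3; residue 0.


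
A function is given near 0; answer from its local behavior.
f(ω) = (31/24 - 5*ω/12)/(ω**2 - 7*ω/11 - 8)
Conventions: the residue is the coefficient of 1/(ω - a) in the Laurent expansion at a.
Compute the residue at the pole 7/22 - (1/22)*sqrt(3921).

The residue is -5/24 - (17/5228)*sqrt(3921).

The factor ω**2 - 7*ω/11 - 8 splits as (ω - a)(ω - a') with a = 7/22 - (1/22)*sqrt(3921), a' = 7/22 + (1/22)*sqrt(3921). At the order-1 pole a set g(ω) = (ω - a)*f(ω) = [31/24 - 5*ω/12] / (ω - a').
Simple pole: residue = g(a) at a = 7/22 - (1/22)*sqrt(3921), which is -5/24 - (17/5228)*sqrt(3921).


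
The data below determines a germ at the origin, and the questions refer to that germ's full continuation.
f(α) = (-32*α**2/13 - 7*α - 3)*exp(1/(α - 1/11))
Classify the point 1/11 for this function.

The exponent 1/(α - (1/11)) has a pole at 1/11, so exp(1/(α - (1/11))) takes every nonzero value near it: an essential singularity (not a pole of any order).

The point is an essential singularity.


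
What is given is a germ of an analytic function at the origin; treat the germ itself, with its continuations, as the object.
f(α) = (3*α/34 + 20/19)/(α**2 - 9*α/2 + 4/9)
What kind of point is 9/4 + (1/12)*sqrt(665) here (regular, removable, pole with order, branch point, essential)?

The denominator factor α**2 - 9*α/2 + 4/9 vanishes at 9/4 + (1/12)*sqrt(665) and appears to the power 1; the numerator there equals 3233/2584 + (1/136)*sqrt(665), nonzero, and no other factor vanishes.
Hence a pole whose order is the multiplicity, 1.

The point is a pole of order 1.


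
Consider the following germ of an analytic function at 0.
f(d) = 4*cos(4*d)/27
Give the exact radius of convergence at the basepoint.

The factor cos(4*d) is entire and contributes no finite singular point.
The polynomial part has no poles.
No finite singular points: the Taylor series at 0 converges everywhere.

The radius of convergence is infinite.


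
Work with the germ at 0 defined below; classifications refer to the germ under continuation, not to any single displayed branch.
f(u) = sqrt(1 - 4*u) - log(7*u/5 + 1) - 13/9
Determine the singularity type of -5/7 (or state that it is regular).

The point is a logarithmic branch point.

The term (-1)*log(1 - u/(-5/7)) has argument 1 - -5/7/(-5/7) = 0 at -5/7: a logarithmic (infinitely-sheeted) branch point; the remaining terms are analytic or single-valued there.


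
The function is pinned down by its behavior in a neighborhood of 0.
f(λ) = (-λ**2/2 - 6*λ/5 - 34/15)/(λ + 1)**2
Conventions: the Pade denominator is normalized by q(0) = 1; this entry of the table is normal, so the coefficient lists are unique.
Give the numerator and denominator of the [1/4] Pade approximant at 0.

The Pade approximant has numerator coefficients [-34/15, -97378/382615]; denominator coefficients [1, 121126/76523, 50807/306092, -99405/306092, 165675/1224368].

Taylor coefficients needed (expand at 0): a_0 = -34/15, a_1 = 10/3, a_2 = -49/10, a_3 = 97/15, a_4 = -241/30, a_5 = 48/5.
Write the denominator as Q(λ) = 1 + q1*λ + q2*λ^2 + q3*λ^3 + q4*λ^4. Requiring Q*f - P = O(λ^6) with deg P <= 1 kills the coefficients of λ^2..λ^5 in Q*f:
  λ^2: a_2 + q1*a_1 + q2*a_0 = 0, i.e. -49/10 + (10/3)*q1 + (-34/15)*q2 = 0.
  λ^3: a_3 + q1*a_2 + q2*a_1 + q3*a_0 = 0, i.e. 97/15 + (-49/10)*q1 + (10/3)*q2 + (-34/15)*q3 = 0.
  λ^4: a_4 + q1*a_3 + q2*a_2 + q3*a_1 + q4*a_0 = 0, i.e. -241/30 + (97/15)*q1 + (-49/10)*q2 + (10/3)*q3 + (-34/15)*q4 = 0.
  λ^5: a_5 + q1*a_4 + q2*a_3 + q3*a_2 + q4*a_1 = 0, i.e. 48/5 + (-241/30)*q1 + (97/15)*q2 + (-49/10)*q3 + (10/3)*q4 = 0.
Solving this linear system: q1 = 121126/76523, q2 = 50807/306092, q3 = -99405/306092, q4 = 165675/1224368.
The numerator is Q*f truncated at degree 1: P0 = a_0 = -34/15; P1 = a_1 + q1*a_0 = -97378/382615.


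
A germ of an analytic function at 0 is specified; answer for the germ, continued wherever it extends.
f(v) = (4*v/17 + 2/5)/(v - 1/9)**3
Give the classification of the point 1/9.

The denominator factor v - 1/9 vanishes at 1/9 and appears to the power 3; the numerator there equals 326/765, nonzero, and no other factor vanishes.
Hence a pole whose order is the multiplicity, 3.

The point is a pole of order 3.


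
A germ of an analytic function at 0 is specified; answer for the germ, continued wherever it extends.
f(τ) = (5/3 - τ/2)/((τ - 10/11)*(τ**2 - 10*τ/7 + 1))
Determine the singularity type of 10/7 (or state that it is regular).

Denominator factors: τ - 10/11 = 40/77 at τ = 10/7; τ**2 - 10*τ/7 + 1 = 1 at τ = 10/7 — none vanishes.
So the germ continues analytically to 10/7.

The point is a regular point.


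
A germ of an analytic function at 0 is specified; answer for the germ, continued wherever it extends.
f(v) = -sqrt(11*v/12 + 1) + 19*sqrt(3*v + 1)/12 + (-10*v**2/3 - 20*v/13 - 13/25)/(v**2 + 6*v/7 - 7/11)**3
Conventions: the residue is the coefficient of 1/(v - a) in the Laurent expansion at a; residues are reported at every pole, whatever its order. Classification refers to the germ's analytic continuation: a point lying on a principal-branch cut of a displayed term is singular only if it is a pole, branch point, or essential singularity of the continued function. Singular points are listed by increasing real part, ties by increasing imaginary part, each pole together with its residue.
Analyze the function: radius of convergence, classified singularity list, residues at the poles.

Denominator factor (v**2 + 6*v/7 - 7/11)^3: discriminant 1768/539, real irrational roots -3/7 + (1/77)*sqrt(4862) and -3/7 - (1/77)*sqrt(4862); poles of order 3, moduli -3/7 + (1/77)*sqrt(4862) and 3/7 + (1/77)*sqrt(4862).
Branch term (19/12)*sqrt(1 - v/(-1/3)): its argument vanishes at v = -1/3, a square-root branch point, modulus 1/3.
Branch term (-1)*sqrt(1 - v/(-12/11)): its argument vanishes at v = -12/11, a square-root branch point, modulus 12/11.
The radius of convergence is the smallest modulus among the singular points: 1/3.
The branch terms are analytic at -3/7 - (1/77)*sqrt(4862) and contribute nothing to the residue; only the rational part matters.
The factor v**2 + 6*v/7 - 7/11 splits as (v - a)(v - a') with a = -3/7 - (1/77)*sqrt(4862), a' = -3/7 + (1/77)*sqrt(4862). At the order-3 pole a set g(v) = (v - a)^3*(rational part) = [-10*v**2/3 - 20*v/13 - 13/25] / (v - a')^3.
Order-3 pole: residue = g''(a)/2; g''(-3/7 - (1/77)*sqrt(4862)) = -(153346039/39619819200)*sqrt(4862), so the residue is -(153346039/79239638400)*sqrt(4862).
The branch terms are analytic at -3/7 + (1/77)*sqrt(4862) and contribute nothing to the residue; only the rational part matters.
The factor v**2 + 6*v/7 - 7/11 splits as (v - a)(v - a') with a = -3/7 + (1/77)*sqrt(4862), a' = -3/7 - (1/77)*sqrt(4862). At the order-3 pole a set g(v) = (v - a)^3*(rational part) = [-10*v**2/3 - 20*v/13 - 13/25] / (v - a')^3.
Order-3 pole: residue = g''(a)/2; g''(-3/7 + (1/77)*sqrt(4862)) = (153346039/39619819200)*sqrt(4862), so the residue is (153346039/79239638400)*sqrt(4862).
List the singular points by increasing real part (a conjugate pair: the negative imaginary part first).

Radius of convergence at 0: 1/3.
At -3/7 - (1/77)*sqrt(4862): a pole of order 3; residue -(153346039/79239638400)*sqrt(4862).
At -12/11: an algebraic (square-root) branch point.
At -1/3: an algebraic (square-root) branch point.
At -3/7 + (1/77)*sqrt(4862): a pole of order 3; residue (153346039/79239638400)*sqrt(4862).


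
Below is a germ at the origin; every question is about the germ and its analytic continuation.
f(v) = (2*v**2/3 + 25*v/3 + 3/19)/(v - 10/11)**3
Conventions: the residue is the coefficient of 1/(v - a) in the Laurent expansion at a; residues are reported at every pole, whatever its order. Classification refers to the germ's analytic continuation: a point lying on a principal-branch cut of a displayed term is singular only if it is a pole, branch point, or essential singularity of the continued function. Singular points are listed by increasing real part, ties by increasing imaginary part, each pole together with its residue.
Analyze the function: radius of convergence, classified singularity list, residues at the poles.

Radius of convergence at 0: 10/11.
At 10/11: a pole of order 3; residue 2/3.

Denominator factor (v - 10/11)^3: pole of order 3 at 10/11, modulus 10/11.
The radius of convergence is the smallest modulus among the singular points: 10/11.
At the order-3 pole 10/11 set g(v) = (v - (10/11))^3*f(v) = 2*v**2/3 + 25*v/3 + 3/19.
Order-3 pole: residue = g''(a)/2; g''(10/11) = 4/3, so the residue is 2/3.


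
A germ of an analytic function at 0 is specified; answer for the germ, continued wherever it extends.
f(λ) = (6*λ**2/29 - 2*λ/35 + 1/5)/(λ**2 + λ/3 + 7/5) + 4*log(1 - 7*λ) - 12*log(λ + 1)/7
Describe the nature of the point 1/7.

The point is a logarithmic branch point.

The term (4)*log(1 - λ/(1/7)) has argument 1 - 1/7/(1/7) = 0 at 1/7: a logarithmic (infinitely-sheeted) branch point; the remaining terms are analytic or single-valued there.


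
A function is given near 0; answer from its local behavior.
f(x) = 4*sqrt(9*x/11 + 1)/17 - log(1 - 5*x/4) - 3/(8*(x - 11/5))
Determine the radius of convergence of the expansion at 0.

The radius of convergence is 4/5.

Denominator factor (x - 11/5): pole of order 1 at 11/5, modulus 11/5.
Branch term (4/17)*sqrt(1 - x/(-11/9)): its argument vanishes at x = -11/9, a square-root branch point, modulus 11/9.
Branch term (-1)*log(1 - x/(4/5)): its argument vanishes at x = 4/5, a logarithmic branch point, modulus 4/5.
The radius of convergence is the smallest modulus among the singular points: 4/5.


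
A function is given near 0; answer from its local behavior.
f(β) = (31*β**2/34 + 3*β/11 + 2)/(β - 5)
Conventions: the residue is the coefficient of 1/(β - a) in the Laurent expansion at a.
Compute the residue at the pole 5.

The residue is 9783/374.

At the order-1 pole 5 set g(β) = (β - (5))*f(β) = 31*β**2/34 + 3*β/11 + 2.
Simple pole: residue = g(a) at a = 5, which is 9783/374.


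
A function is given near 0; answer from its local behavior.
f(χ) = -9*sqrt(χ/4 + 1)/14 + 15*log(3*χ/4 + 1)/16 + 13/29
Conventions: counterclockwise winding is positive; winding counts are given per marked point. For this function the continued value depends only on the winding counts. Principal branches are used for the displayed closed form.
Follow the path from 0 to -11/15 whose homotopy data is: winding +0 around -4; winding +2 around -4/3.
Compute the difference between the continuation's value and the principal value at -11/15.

The rational part is single-valued and drops out of the difference; each branch term changes only by its own monodromy.
(15/16)*log(1 - χ/(-4/3)): each positive loop around -4/3 adds 2*pi*i to the log, so winding +2 contributes (15/16)*(2)*2*pi*i = (15/4)*pi*i.
(-9/14)*sqrt(1 - χ/(-4)): winding +0 is even, the square root returns to the same sheet, contribution 0.
Summing the contributions at χ = -11/15 gives (15/4)*pi*i.

Continued minus principal equals (15/4)*pi*i.


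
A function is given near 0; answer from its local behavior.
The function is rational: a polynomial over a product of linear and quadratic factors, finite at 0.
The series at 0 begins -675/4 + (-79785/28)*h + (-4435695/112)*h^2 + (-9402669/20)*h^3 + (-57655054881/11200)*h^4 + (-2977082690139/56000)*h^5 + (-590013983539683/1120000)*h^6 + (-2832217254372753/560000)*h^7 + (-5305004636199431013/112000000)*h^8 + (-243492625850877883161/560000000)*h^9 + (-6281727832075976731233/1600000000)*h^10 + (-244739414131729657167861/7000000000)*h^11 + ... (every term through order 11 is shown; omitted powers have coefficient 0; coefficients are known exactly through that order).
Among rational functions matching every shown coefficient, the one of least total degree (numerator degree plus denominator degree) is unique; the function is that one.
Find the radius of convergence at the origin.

No rational of total degree below 10 reproduces all 12 coefficients; solving the [2/8] Pade equations on them gives f(h) = (-21*h**2/25 + 2*h/7 + 1)/((h + 2/5)**2*(h**2 + 12*h/5 - 1/3)**3), whose expansion matches every shown term.
Denominator factor (h + 2/5)^2: pole of order 2 at -2/5, modulus 2/5.
Denominator factor (h**2 + 12*h/5 - 1/3)^3: discriminant 532/75, real irrational roots -6/5 + (1/15)*sqrt(399) and -6/5 - (1/15)*sqrt(399); poles of order 3, moduli -6/5 + (1/15)*sqrt(399) and 6/5 + (1/15)*sqrt(399).
The radius of convergence is the smallest modulus among the singular points: -6/5 + (1/15)*sqrt(399).

The radius of convergence is -6/5 + (1/15)*sqrt(399).


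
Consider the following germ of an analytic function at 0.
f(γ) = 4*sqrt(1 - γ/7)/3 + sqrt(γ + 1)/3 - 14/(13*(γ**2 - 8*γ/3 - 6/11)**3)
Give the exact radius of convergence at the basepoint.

Denominator factor (γ**2 - 8*γ/3 - 6/11)^3: discriminant 920/99, real irrational roots 4/3 + (1/33)*sqrt(2530) and 4/3 - (1/33)*sqrt(2530); poles of order 3, moduli 4/3 + (1/33)*sqrt(2530) and -4/3 + (1/33)*sqrt(2530).
Branch term (1/3)*sqrt(1 - γ/(-1)): its argument vanishes at γ = -1, a square-root branch point, modulus 1.
Branch term (4/3)*sqrt(1 - γ/(7)): its argument vanishes at γ = 7, a square-root branch point, modulus 7.
The radius of convergence is the smallest modulus among the singular points: -4/3 + (1/33)*sqrt(2530).

The radius of convergence is -4/3 + (1/33)*sqrt(2530).


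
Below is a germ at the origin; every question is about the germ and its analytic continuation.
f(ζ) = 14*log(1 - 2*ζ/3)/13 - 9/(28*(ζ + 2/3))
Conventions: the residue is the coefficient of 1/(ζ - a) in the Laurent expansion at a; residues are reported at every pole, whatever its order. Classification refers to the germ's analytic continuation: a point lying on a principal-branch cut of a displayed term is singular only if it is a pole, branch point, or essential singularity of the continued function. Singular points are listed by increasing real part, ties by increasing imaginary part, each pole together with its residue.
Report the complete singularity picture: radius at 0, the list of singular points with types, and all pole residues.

Denominator factor (ζ + 2/3): pole of order 1 at -2/3, modulus 2/3.
Branch term (14/13)*log(1 - ζ/(3/2)): its argument vanishes at ζ = 3/2, a logarithmic branch point, modulus 3/2.
The radius of convergence is the smallest modulus among the singular points: 2/3.
The branch term is analytic at -2/3 and contributes nothing to the residue; only the rational part matters.
At the order-1 pole -2/3 set g(ζ) = (ζ - (-2/3))*(rational part) = -9/28.
Simple pole: residue = g(a) at a = -2/3, which is -9/28.
List the singular points by increasing real part (a conjugate pair: the negative imaginary part first).

Radius of convergence at 0: 2/3.
At -2/3: a pole of order 1; residue -9/28.
At 3/2: a logarithmic branch point.


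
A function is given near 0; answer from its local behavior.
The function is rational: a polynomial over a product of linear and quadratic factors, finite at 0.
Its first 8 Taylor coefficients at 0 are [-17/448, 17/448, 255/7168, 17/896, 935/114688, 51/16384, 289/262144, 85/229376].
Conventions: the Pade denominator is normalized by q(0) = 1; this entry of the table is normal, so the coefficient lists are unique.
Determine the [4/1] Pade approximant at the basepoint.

Taylor coefficients needed (read off): a_0 = -17/448, a_1 = 17/448, a_2 = 255/7168, a_3 = 17/896, a_4 = 935/114688, a_5 = 51/16384.
Write the denominator as Q(u) = 1 + q1*u. Requiring Q*f - P = O(u^6) with deg P <= 4 kills the coefficients of u^5..u^5 in Q*f:
  u^5: a_5 + q1*a_4 = 0, i.e. 51/16384 + (935/114688)*q1 = 0.
Solving this linear system: q1 = -21/55.
The numerator is Q*f truncated at degree 4: P0 = a_0 = -17/448; P1 = a_1 + q1*a_0 = 323/6160; P2 = a_2 + q1*a_1 = 8313/394240; P3 = a_3 + q1*a_2 = 425/78848; P4 = a_4 + q1*a_3 = 5729/6307840.

The Pade approximant has numerator coefficients [-17/448, 323/6160, 8313/394240, 425/78848, 5729/6307840]; denominator coefficients [1, -21/55].


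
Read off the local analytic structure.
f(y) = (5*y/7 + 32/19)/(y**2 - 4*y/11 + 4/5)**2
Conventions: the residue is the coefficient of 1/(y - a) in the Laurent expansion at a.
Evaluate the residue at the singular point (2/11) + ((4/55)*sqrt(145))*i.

The factor y**2 - 4*y/11 + 4/5 splits as (y - a)(y - a') with a = (2/11) + ((4/55)*sqrt(145))*i, a' = (2/11) - ((4/55)*sqrt(145))*i. At the order-2 pole a set g(y) = (y - a)^2*f(y) = [5*y/7 + 32/19] / (y - a')^2.
Order-2 pole: residue = g'(a); g'((2/11) + ((4/55)*sqrt(145))*i) = -((802835/14317184)*sqrt(145))*i, so the residue is -((802835/14317184)*sqrt(145))*i.

The residue is -((802835/14317184)*sqrt(145))*i.


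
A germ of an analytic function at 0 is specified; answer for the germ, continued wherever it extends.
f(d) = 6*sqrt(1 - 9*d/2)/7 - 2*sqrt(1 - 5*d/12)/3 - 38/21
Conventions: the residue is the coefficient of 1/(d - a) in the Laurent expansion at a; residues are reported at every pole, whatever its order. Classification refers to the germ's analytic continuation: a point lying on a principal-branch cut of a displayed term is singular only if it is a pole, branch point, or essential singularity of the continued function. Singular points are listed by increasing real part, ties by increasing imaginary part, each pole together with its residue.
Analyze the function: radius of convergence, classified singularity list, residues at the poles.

Branch term (6/7)*sqrt(1 - d/(2/9)): its argument vanishes at d = 2/9, a square-root branch point, modulus 2/9.
Branch term (-2/3)*sqrt(1 - d/(12/5)): its argument vanishes at d = 12/5, a square-root branch point, modulus 12/5.
The radius of convergence is the smallest modulus among the singular points: 2/9.
List the singular points by increasing real part (a conjugate pair: the negative imaginary part first).

Radius of convergence at 0: 2/9.
At 2/9: an algebraic (square-root) branch point.
At 12/5: an algebraic (square-root) branch point.
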